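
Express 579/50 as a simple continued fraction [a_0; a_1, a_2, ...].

[11; 1, 1, 2, 1, 1, 1, 2]

Run the Euclidean algorithm on 579 and 50; the successive quotients are the partial quotients a_0, a_1, ... (each step inverts the fractional part left over by the previous one):
  579 = 11*50 + 29, so a_0 = 11.
  50 = 1*29 + 21, so a_1 = 1.
  29 = 1*21 + 8, so a_2 = 1.
  21 = 2*8 + 5, so a_3 = 2.
  8 = 1*5 + 3, so a_4 = 1.
  5 = 1*3 + 2, so a_5 = 1.
  3 = 1*2 + 1, so a_6 = 1.
  2 = 2*1 + 0, so a_7 = 2.
The remainder reaches 0 after 8 divisions, so the expansion has 8 partial quotients, read off in order.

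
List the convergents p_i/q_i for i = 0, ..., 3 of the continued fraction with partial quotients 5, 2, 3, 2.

Using the convergent recurrence p_i = a_i*p_{i-1} + p_{i-2}, q_i = a_i*q_{i-1} + q_{i-2} with p_{-2}=0, p_{-1}=1, q_{-2}=1, q_{-1}=0:
  i=0: a_0=5, p_0 = 5*1 + 0 = 5, q_0 = 5*0 + 1 = 1.
  i=1: a_1=2, p_1 = 2*5 + 1 = 11, q_1 = 2*1 + 0 = 2.
  i=2: a_2=3, p_2 = 3*11 + 5 = 38, q_2 = 3*2 + 1 = 7.
  i=3: a_3=2, p_3 = 2*38 + 11 = 87, q_3 = 2*7 + 2 = 16.

5/1, 11/2, 38/7, 87/16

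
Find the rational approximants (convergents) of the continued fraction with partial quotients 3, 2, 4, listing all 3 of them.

Using the convergent recurrence p_i = a_i*p_{i-1} + p_{i-2}, q_i = a_i*q_{i-1} + q_{i-2} with p_{-2}=0, p_{-1}=1, q_{-2}=1, q_{-1}=0:
  i=0: a_0=3, p_0 = 3*1 + 0 = 3, q_0 = 3*0 + 1 = 1.
  i=1: a_1=2, p_1 = 2*3 + 1 = 7, q_1 = 2*1 + 0 = 2.
  i=2: a_2=4, p_2 = 4*7 + 3 = 31, q_2 = 4*2 + 1 = 9.

3/1, 7/2, 31/9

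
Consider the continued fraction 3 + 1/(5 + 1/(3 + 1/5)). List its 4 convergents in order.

Using the convergent recurrence p_i = a_i*p_{i-1} + p_{i-2}, q_i = a_i*q_{i-1} + q_{i-2} with p_{-2}=0, p_{-1}=1, q_{-2}=1, q_{-1}=0:
  i=0: a_0=3, p_0 = 3*1 + 0 = 3, q_0 = 3*0 + 1 = 1.
  i=1: a_1=5, p_1 = 5*3 + 1 = 16, q_1 = 5*1 + 0 = 5.
  i=2: a_2=3, p_2 = 3*16 + 3 = 51, q_2 = 3*5 + 1 = 16.
  i=3: a_3=5, p_3 = 5*51 + 16 = 271, q_3 = 5*16 + 5 = 85.

3/1, 16/5, 51/16, 271/85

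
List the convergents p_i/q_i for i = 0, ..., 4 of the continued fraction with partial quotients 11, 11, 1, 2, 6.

Using the convergent recurrence p_i = a_i*p_{i-1} + p_{i-2}, q_i = a_i*q_{i-1} + q_{i-2} with p_{-2}=0, p_{-1}=1, q_{-2}=1, q_{-1}=0:
  i=0: a_0=11, p_0 = 11*1 + 0 = 11, q_0 = 11*0 + 1 = 1.
  i=1: a_1=11, p_1 = 11*11 + 1 = 122, q_1 = 11*1 + 0 = 11.
  i=2: a_2=1, p_2 = 1*122 + 11 = 133, q_2 = 1*11 + 1 = 12.
  i=3: a_3=2, p_3 = 2*133 + 122 = 388, q_3 = 2*12 + 11 = 35.
  i=4: a_4=6, p_4 = 6*388 + 133 = 2461, q_4 = 6*35 + 12 = 222.

11/1, 122/11, 133/12, 388/35, 2461/222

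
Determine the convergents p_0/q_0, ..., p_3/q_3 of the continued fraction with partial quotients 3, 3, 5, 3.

Using the convergent recurrence p_i = a_i*p_{i-1} + p_{i-2}, q_i = a_i*q_{i-1} + q_{i-2} with p_{-2}=0, p_{-1}=1, q_{-2}=1, q_{-1}=0:
  i=0: a_0=3, p_0 = 3*1 + 0 = 3, q_0 = 3*0 + 1 = 1.
  i=1: a_1=3, p_1 = 3*3 + 1 = 10, q_1 = 3*1 + 0 = 3.
  i=2: a_2=5, p_2 = 5*10 + 3 = 53, q_2 = 5*3 + 1 = 16.
  i=3: a_3=3, p_3 = 3*53 + 10 = 169, q_3 = 3*16 + 3 = 51.

3/1, 10/3, 53/16, 169/51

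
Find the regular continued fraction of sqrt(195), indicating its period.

[13; (1, 26)]

Write x_i = (sqrt(195) + m_i)/d_i with (m_0, d_0) = (0, 1). a_0 = floor(sqrt(195)) = 13, since 13^2 = 169 <= 195 < 196 = 14^2.
Iterate m_{i+1} = d_i*a_i - m_i, d_{i+1} = (195 - m_{i+1}^2)/d_i, a_{i+1} = floor((a_0 + m_{i+1})/d_{i+1}):
  m_1 = 1*13 - 0 = 13, d_1 = (195 - 13^2)/1 = 26/1 = 26, a_1 = floor((13 + 13)/26) = 1.
  m_2 = 26*1 - 13 = 13, d_2 = (195 - 13^2)/26 = 26/26 = 1, a_2 = floor((13 + 13)/1) = 26.
  m_3 = 1*26 - 13 = 13, d_3 = (195 - 13^2)/1 = 26/1 = 26: (m_3, d_3) = (m_1, d_1) = (13, 26), so from here the quotients repeat a_1, a_2; the period length is 2.
Hence the expansion of sqrt(195) is a_0 = 13 followed by the repeating block 1, 26 (period 2).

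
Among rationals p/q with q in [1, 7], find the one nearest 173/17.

Expand x = 173/17 as a continued fraction with the Euclidean algorithm:
  173 = 10*17 + 3, so a_0 = 10.
  17 = 5*3 + 2, so a_1 = 5.
  3 = 1*2 + 1, so a_2 = 1.
  2 = 2*1 + 0, so a_3 = 2.
so x = [10; 5, 1, 2].
Convergents (p_i = a_i*p_{i-1} + p_{i-2}, q_i = a_i*q_{i-1} + q_{i-2} with p_{-2}=0, p_{-1}=1, q_{-2}=1, q_{-1}=0), until the denominator exceeds 7:
  i=0: a_0=10, p_0 = 10*1 + 0 = 10, q_0 = 10*0 + 1 = 1.
  i=1: a_1=5, p_1 = 5*10 + 1 = 51, q_1 = 5*1 + 0 = 5.
  i=2: a_2=1, p_2 = 1*51 + 10 = 61, q_2 = 1*5 + 1 = 6.
  i=3: a_3=2, p_3 = 2*61 + 51 = 173, q_3 = 2*6 + 5 = 17.
q_3 = 17 > 7, so the last convergent with denominator <= 7 is p_2/q_2 = 61/6.
The closest fraction with denominator <= 7 is either p_2/q_2 or the intermediate fraction (k*p_2 + p_1)/(k*q_2 + q_1) with the largest k >= 1 whose denominator stays <= 7; these approach x as k grows, and every other convergent or intermediate fraction in range is farther away.
Largest k: floor((7 - q_1)/q_2) = floor((7 - 5)/6) = 0.
Since k = 0, no intermediate fraction beyond p_2/q_2 has denominator <= 7, so the convergent 61/6 is the closest (its error is |173*6 - 61*17|/(17*6) = 1/102).

61/6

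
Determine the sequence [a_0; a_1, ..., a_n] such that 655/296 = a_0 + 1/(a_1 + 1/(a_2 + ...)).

Run the Euclidean algorithm on 655 and 296; the successive quotients are the partial quotients a_0, a_1, ... (each step inverts the fractional part left over by the previous one):
  655 = 2*296 + 63, so a_0 = 2.
  296 = 4*63 + 44, so a_1 = 4.
  63 = 1*44 + 19, so a_2 = 1.
  44 = 2*19 + 6, so a_3 = 2.
  19 = 3*6 + 1, so a_4 = 3.
  6 = 6*1 + 0, so a_5 = 6.
The remainder reaches 0 after 6 divisions, so the expansion has 6 partial quotients, read off in order.

[2; 4, 1, 2, 3, 6]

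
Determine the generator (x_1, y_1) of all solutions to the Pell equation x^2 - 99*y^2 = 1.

First expand sqrt(99) as a continued fraction. With x_i = (sqrt(99) + m_i)/d_i and (m_0, d_0) = (0, 1): a_0 = floor(sqrt(99)) = 9, since 9^2 = 81 <= 99 < 100 = 10^2.
Iterate m_{i+1} = d_i*a_i - m_i, d_{i+1} = (99 - m_{i+1}^2)/d_i, a_{i+1} = floor((a_0 + m_{i+1})/d_{i+1}):
  m_1 = 1*9 - 0 = 9, d_1 = (99 - 9^2)/1 = 18/1 = 18, a_1 = floor((9 + 9)/18) = 1.
  m_2 = 18*1 - 9 = 9, d_2 = (99 - 9^2)/18 = 18/18 = 1, a_2 = floor((9 + 9)/1) = 18.
  m_3 = 1*18 - 9 = 9, d_3 = (99 - 9^2)/1 = 18/1 = 18: (m_3, d_3) = (m_1, d_1) = (9, 18), so from here the quotients repeat a_1, a_2; the period length is 2.
So sqrt(99) = [9; (1, 18)] with period length k = 2.
k is even, so the fundamental solution of x^2 - 99y^2 = 1 is (p_{k-1}, q_{k-1}) = (p_1, q_1); compute convergents through index 1.
Convergents (p_i = a_i*p_{i-1} + p_{i-2}, q_i = a_i*q_{i-1} + q_{i-2} with p_{-2}=0, p_{-1}=1, q_{-2}=1, q_{-1}=0):
  i=0: a_0=9, p_0 = 9*1 + 0 = 9, q_0 = 9*0 + 1 = 1.
  i=1: a_1=1, p_1 = 1*9 + 1 = 10, q_1 = 1*1 + 0 = 1.
Check: 10^2 - 99*1^2 = 100 - 99 = 1, so (x, y) = (10, 1) solves the equation, and by the theorem it is the least positive solution.

(x, y) = (10, 1)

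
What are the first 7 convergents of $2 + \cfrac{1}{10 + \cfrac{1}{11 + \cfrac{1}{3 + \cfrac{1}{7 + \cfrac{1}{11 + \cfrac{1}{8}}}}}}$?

Using the convergent recurrence p_i = a_i*p_{i-1} + p_{i-2}, q_i = a_i*q_{i-1} + q_{i-2} with p_{-2}=0, p_{-1}=1, q_{-2}=1, q_{-1}=0:
  i=0: a_0=2, p_0 = 2*1 + 0 = 2, q_0 = 2*0 + 1 = 1.
  i=1: a_1=10, p_1 = 10*2 + 1 = 21, q_1 = 10*1 + 0 = 10.
  i=2: a_2=11, p_2 = 11*21 + 2 = 233, q_2 = 11*10 + 1 = 111.
  i=3: a_3=3, p_3 = 3*233 + 21 = 720, q_3 = 3*111 + 10 = 343.
  i=4: a_4=7, p_4 = 7*720 + 233 = 5273, q_4 = 7*343 + 111 = 2512.
  i=5: a_5=11, p_5 = 11*5273 + 720 = 58723, q_5 = 11*2512 + 343 = 27975.
  i=6: a_6=8, p_6 = 8*58723 + 5273 = 475057, q_6 = 8*27975 + 2512 = 226312.

2/1, 21/10, 233/111, 720/343, 5273/2512, 58723/27975, 475057/226312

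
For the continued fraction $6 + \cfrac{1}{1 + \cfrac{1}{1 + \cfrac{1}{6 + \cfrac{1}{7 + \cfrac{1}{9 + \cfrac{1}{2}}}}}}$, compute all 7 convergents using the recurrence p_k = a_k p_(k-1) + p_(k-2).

6/1, 7/1, 13/2, 85/13, 608/93, 5557/850, 11722/1793

Using the convergent recurrence p_i = a_i*p_{i-1} + p_{i-2}, q_i = a_i*q_{i-1} + q_{i-2} with p_{-2}=0, p_{-1}=1, q_{-2}=1, q_{-1}=0:
  i=0: a_0=6, p_0 = 6*1 + 0 = 6, q_0 = 6*0 + 1 = 1.
  i=1: a_1=1, p_1 = 1*6 + 1 = 7, q_1 = 1*1 + 0 = 1.
  i=2: a_2=1, p_2 = 1*7 + 6 = 13, q_2 = 1*1 + 1 = 2.
  i=3: a_3=6, p_3 = 6*13 + 7 = 85, q_3 = 6*2 + 1 = 13.
  i=4: a_4=7, p_4 = 7*85 + 13 = 608, q_4 = 7*13 + 2 = 93.
  i=5: a_5=9, p_5 = 9*608 + 85 = 5557, q_5 = 9*93 + 13 = 850.
  i=6: a_6=2, p_6 = 2*5557 + 608 = 11722, q_6 = 2*850 + 93 = 1793.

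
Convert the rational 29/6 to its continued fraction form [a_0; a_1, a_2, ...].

Run the Euclidean algorithm on 29 and 6; the successive quotients are the partial quotients a_0, a_1, ... (each step inverts the fractional part left over by the previous one):
  29 = 4*6 + 5, so a_0 = 4.
  6 = 1*5 + 1, so a_1 = 1.
  5 = 5*1 + 0, so a_2 = 5.
The remainder reaches 0 after 3 divisions, so the expansion has 3 partial quotients, read off in order.

[4; 1, 5]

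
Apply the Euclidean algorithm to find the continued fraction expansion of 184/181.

Run the Euclidean algorithm on 184 and 181; the successive quotients are the partial quotients a_0, a_1, ... (each step inverts the fractional part left over by the previous one):
  184 = 1*181 + 3, so a_0 = 1.
  181 = 60*3 + 1, so a_1 = 60.
  3 = 3*1 + 0, so a_2 = 3.
The remainder reaches 0 after 3 divisions, so the expansion has 3 partial quotients, read off in order.

[1; 60, 3]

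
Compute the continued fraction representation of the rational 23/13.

Run the Euclidean algorithm on 23 and 13; the successive quotients are the partial quotients a_0, a_1, ... (each step inverts the fractional part left over by the previous one):
  23 = 1*13 + 10, so a_0 = 1.
  13 = 1*10 + 3, so a_1 = 1.
  10 = 3*3 + 1, so a_2 = 3.
  3 = 3*1 + 0, so a_3 = 3.
The remainder reaches 0 after 4 divisions, so the expansion has 4 partial quotients, read off in order.

[1; 1, 3, 3]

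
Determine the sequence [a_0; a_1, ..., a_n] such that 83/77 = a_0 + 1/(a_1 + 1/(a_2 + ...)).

Run the Euclidean algorithm on 83 and 77; the successive quotients are the partial quotients a_0, a_1, ... (each step inverts the fractional part left over by the previous one):
  83 = 1*77 + 6, so a_0 = 1.
  77 = 12*6 + 5, so a_1 = 12.
  6 = 1*5 + 1, so a_2 = 1.
  5 = 5*1 + 0, so a_3 = 5.
The remainder reaches 0 after 4 divisions, so the expansion has 4 partial quotients, read off in order.

[1; 12, 1, 5]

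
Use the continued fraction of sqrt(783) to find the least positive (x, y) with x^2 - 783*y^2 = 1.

First expand sqrt(783) as a continued fraction. With x_i = (sqrt(783) + m_i)/d_i and (m_0, d_0) = (0, 1): a_0 = floor(sqrt(783)) = 27, since 27^2 = 729 <= 783 < 784 = 28^2.
Iterate m_{i+1} = d_i*a_i - m_i, d_{i+1} = (783 - m_{i+1}^2)/d_i, a_{i+1} = floor((a_0 + m_{i+1})/d_{i+1}):
  m_1 = 1*27 - 0 = 27, d_1 = (783 - 27^2)/1 = 54/1 = 54, a_1 = floor((27 + 27)/54) = 1.
  m_2 = 54*1 - 27 = 27, d_2 = (783 - 27^2)/54 = 54/54 = 1, a_2 = floor((27 + 27)/1) = 54.
  m_3 = 1*54 - 27 = 27, d_3 = (783 - 27^2)/1 = 54/1 = 54: (m_3, d_3) = (m_1, d_1) = (27, 54), so from here the quotients repeat a_1, a_2; the period length is 2.
So sqrt(783) = [27; (1, 54)] with period length k = 2.
k is even, so the fundamental solution of x^2 - 783y^2 = 1 is (p_{k-1}, q_{k-1}) = (p_1, q_1); compute convergents through index 1.
Convergents (p_i = a_i*p_{i-1} + p_{i-2}, q_i = a_i*q_{i-1} + q_{i-2} with p_{-2}=0, p_{-1}=1, q_{-2}=1, q_{-1}=0):
  i=0: a_0=27, p_0 = 27*1 + 0 = 27, q_0 = 27*0 + 1 = 1.
  i=1: a_1=1, p_1 = 1*27 + 1 = 28, q_1 = 1*1 + 0 = 1.
Check: 28^2 - 783*1^2 = 784 - 783 = 1, so (x, y) = (28, 1) solves the equation, and by the theorem it is the least positive solution.

(x, y) = (28, 1)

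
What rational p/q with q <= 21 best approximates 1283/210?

55/9

Expand x = 1283/210 as a continued fraction with the Euclidean algorithm:
  1283 = 6*210 + 23, so a_0 = 6.
  210 = 9*23 + 3, so a_1 = 9.
  23 = 7*3 + 2, so a_2 = 7.
  3 = 1*2 + 1, so a_3 = 1.
  2 = 2*1 + 0, so a_4 = 2.
so x = [6; 9, 7, 1, 2].
Convergents (p_i = a_i*p_{i-1} + p_{i-2}, q_i = a_i*q_{i-1} + q_{i-2} with p_{-2}=0, p_{-1}=1, q_{-2}=1, q_{-1}=0), until the denominator exceeds 21:
  i=0: a_0=6, p_0 = 6*1 + 0 = 6, q_0 = 6*0 + 1 = 1.
  i=1: a_1=9, p_1 = 9*6 + 1 = 55, q_1 = 9*1 + 0 = 9.
  i=2: a_2=7, p_2 = 7*55 + 6 = 391, q_2 = 7*9 + 1 = 64.
q_2 = 64 > 21, so the last convergent with denominator <= 21 is p_1/q_1 = 55/9.
The closest fraction with denominator <= 21 is either p_1/q_1 or the intermediate fraction (k*p_1 + p_0)/(k*q_1 + q_0) with the largest k >= 1 whose denominator stays <= 21; these approach x as k grows, and every other convergent or intermediate fraction in range is farther away.
Largest k: floor((21 - q_0)/q_1) = floor((21 - 1)/9) = 2.
That gives (2*55 + 6)/(2*9 + 1) = 116/19.
Compare the errors: |x - 55/9| = |1283*9 - 55*210|/(210*9) = 3/1890, and |x - 116/19| = |1283*19 - 116*210|/(210*19) = 17/3990.
Cross-multiplying, 3*3990 = 11970 < 32130 = 17*1890, so 3/1890 is smaller: the convergent 55/9 is closer to x than 116/19.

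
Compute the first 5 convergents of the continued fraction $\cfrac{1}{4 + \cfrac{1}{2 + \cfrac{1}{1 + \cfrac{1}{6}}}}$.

Using the convergent recurrence p_i = a_i*p_{i-1} + p_{i-2}, q_i = a_i*q_{i-1} + q_{i-2} with p_{-2}=0, p_{-1}=1, q_{-2}=1, q_{-1}=0:
  i=0: a_0=0, p_0 = 0*1 + 0 = 0, q_0 = 0*0 + 1 = 1.
  i=1: a_1=4, p_1 = 4*0 + 1 = 1, q_1 = 4*1 + 0 = 4.
  i=2: a_2=2, p_2 = 2*1 + 0 = 2, q_2 = 2*4 + 1 = 9.
  i=3: a_3=1, p_3 = 1*2 + 1 = 3, q_3 = 1*9 + 4 = 13.
  i=4: a_4=6, p_4 = 6*3 + 2 = 20, q_4 = 6*13 + 9 = 87.

0/1, 1/4, 2/9, 3/13, 20/87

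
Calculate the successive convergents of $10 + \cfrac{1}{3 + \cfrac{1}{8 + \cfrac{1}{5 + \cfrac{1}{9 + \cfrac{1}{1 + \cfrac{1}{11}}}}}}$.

10/1, 31/3, 258/25, 1321/128, 12147/1177, 13468/1305, 160295/15532

Using the convergent recurrence p_i = a_i*p_{i-1} + p_{i-2}, q_i = a_i*q_{i-1} + q_{i-2} with p_{-2}=0, p_{-1}=1, q_{-2}=1, q_{-1}=0:
  i=0: a_0=10, p_0 = 10*1 + 0 = 10, q_0 = 10*0 + 1 = 1.
  i=1: a_1=3, p_1 = 3*10 + 1 = 31, q_1 = 3*1 + 0 = 3.
  i=2: a_2=8, p_2 = 8*31 + 10 = 258, q_2 = 8*3 + 1 = 25.
  i=3: a_3=5, p_3 = 5*258 + 31 = 1321, q_3 = 5*25 + 3 = 128.
  i=4: a_4=9, p_4 = 9*1321 + 258 = 12147, q_4 = 9*128 + 25 = 1177.
  i=5: a_5=1, p_5 = 1*12147 + 1321 = 13468, q_5 = 1*1177 + 128 = 1305.
  i=6: a_6=11, p_6 = 11*13468 + 12147 = 160295, q_6 = 11*1305 + 1177 = 15532.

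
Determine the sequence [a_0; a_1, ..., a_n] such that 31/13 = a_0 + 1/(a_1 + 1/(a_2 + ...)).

[2; 2, 1, 1, 2]

Run the Euclidean algorithm on 31 and 13; the successive quotients are the partial quotients a_0, a_1, ... (each step inverts the fractional part left over by the previous one):
  31 = 2*13 + 5, so a_0 = 2.
  13 = 2*5 + 3, so a_1 = 2.
  5 = 1*3 + 2, so a_2 = 1.
  3 = 1*2 + 1, so a_3 = 1.
  2 = 2*1 + 0, so a_4 = 2.
The remainder reaches 0 after 5 divisions, so the expansion has 5 partial quotients, read off in order.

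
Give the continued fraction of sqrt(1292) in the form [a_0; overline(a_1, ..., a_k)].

Write x_i = (sqrt(1292) + m_i)/d_i with (m_0, d_0) = (0, 1). a_0 = floor(sqrt(1292)) = 35, since 35^2 = 1225 <= 1292 < 1296 = 36^2.
Iterate m_{i+1} = d_i*a_i - m_i, d_{i+1} = (1292 - m_{i+1}^2)/d_i, a_{i+1} = floor((a_0 + m_{i+1})/d_{i+1}):
  m_1 = 1*35 - 0 = 35, d_1 = (1292 - 35^2)/1 = 67/1 = 67, a_1 = floor((35 + 35)/67) = 1.
  m_2 = 67*1 - 35 = 32, d_2 = (1292 - 32^2)/67 = 268/67 = 4, a_2 = floor((35 + 32)/4) = 16.
  m_3 = 4*16 - 32 = 32, d_3 = (1292 - 32^2)/4 = 268/4 = 67, a_3 = floor((35 + 32)/67) = 1.
  m_4 = 67*1 - 32 = 35, d_4 = (1292 - 35^2)/67 = 67/67 = 1, a_4 = floor((35 + 35)/1) = 70.
  m_5 = 1*70 - 35 = 35, d_5 = (1292 - 35^2)/1 = 67/1 = 67: (m_5, d_5) = (m_1, d_1) = (35, 67), so from here the quotients repeat a_1, ..., a_4; the period length is 4.
Hence the expansion of sqrt(1292) is a_0 = 35 followed by the repeating block 1, 16, 1, 70 (period 4).

[35; overline(1, 16, 1, 70)]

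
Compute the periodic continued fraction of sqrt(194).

Write x_i = (sqrt(194) + m_i)/d_i with (m_0, d_0) = (0, 1). a_0 = floor(sqrt(194)) = 13, since 13^2 = 169 <= 194 < 196 = 14^2.
Iterate m_{i+1} = d_i*a_i - m_i, d_{i+1} = (194 - m_{i+1}^2)/d_i, a_{i+1} = floor((a_0 + m_{i+1})/d_{i+1}):
  m_1 = 1*13 - 0 = 13, d_1 = (194 - 13^2)/1 = 25/1 = 25, a_1 = floor((13 + 13)/25) = 1.
  m_2 = 25*1 - 13 = 12, d_2 = (194 - 12^2)/25 = 50/25 = 2, a_2 = floor((13 + 12)/2) = 12.
  m_3 = 2*12 - 12 = 12, d_3 = (194 - 12^2)/2 = 50/2 = 25, a_3 = floor((13 + 12)/25) = 1.
  m_4 = 25*1 - 12 = 13, d_4 = (194 - 13^2)/25 = 25/25 = 1, a_4 = floor((13 + 13)/1) = 26.
  m_5 = 1*26 - 13 = 13, d_5 = (194 - 13^2)/1 = 25/1 = 25: (m_5, d_5) = (m_1, d_1) = (13, 25), so from here the quotients repeat a_1, ..., a_4; the period length is 4.
Hence the expansion of sqrt(194) is a_0 = 13 followed by the repeating block 1, 12, 1, 26 (period 4).

[13; (1, 12, 1, 26)]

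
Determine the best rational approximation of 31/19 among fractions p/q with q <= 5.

8/5

Expand x = 31/19 as a continued fraction with the Euclidean algorithm:
  31 = 1*19 + 12, so a_0 = 1.
  19 = 1*12 + 7, so a_1 = 1.
  12 = 1*7 + 5, so a_2 = 1.
  7 = 1*5 + 2, so a_3 = 1.
  5 = 2*2 + 1, so a_4 = 2.
  2 = 2*1 + 0, so a_5 = 2.
so x = [1; 1, 1, 1, 2, 2].
Convergents (p_i = a_i*p_{i-1} + p_{i-2}, q_i = a_i*q_{i-1} + q_{i-2} with p_{-2}=0, p_{-1}=1, q_{-2}=1, q_{-1}=0), until the denominator exceeds 5:
  i=0: a_0=1, p_0 = 1*1 + 0 = 1, q_0 = 1*0 + 1 = 1.
  i=1: a_1=1, p_1 = 1*1 + 1 = 2, q_1 = 1*1 + 0 = 1.
  i=2: a_2=1, p_2 = 1*2 + 1 = 3, q_2 = 1*1 + 1 = 2.
  i=3: a_3=1, p_3 = 1*3 + 2 = 5, q_3 = 1*2 + 1 = 3.
  i=4: a_4=2, p_4 = 2*5 + 3 = 13, q_4 = 2*3 + 2 = 8.
q_4 = 8 > 5, so the last convergent with denominator <= 5 is p_3/q_3 = 5/3.
The closest fraction with denominator <= 5 is either p_3/q_3 or the intermediate fraction (k*p_3 + p_2)/(k*q_3 + q_2) with the largest k >= 1 whose denominator stays <= 5; these approach x as k grows, and every other convergent or intermediate fraction in range is farther away.
Largest k: floor((5 - q_2)/q_3) = floor((5 - 2)/3) = 1.
That gives (1*5 + 3)/(1*3 + 2) = 8/5.
Compare the errors: |x - 5/3| = |31*3 - 5*19|/(19*3) = 2/57, and |x - 8/5| = |31*5 - 8*19|/(19*5) = 3/95.
Cross-multiplying, 3*57 = 171 < 190 = 2*95, so 3/95 is smaller: the intermediate fraction 8/5 is closer to x than 5/3.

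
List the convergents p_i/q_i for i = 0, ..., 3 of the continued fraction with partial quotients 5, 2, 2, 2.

Using the convergent recurrence p_i = a_i*p_{i-1} + p_{i-2}, q_i = a_i*q_{i-1} + q_{i-2} with p_{-2}=0, p_{-1}=1, q_{-2}=1, q_{-1}=0:
  i=0: a_0=5, p_0 = 5*1 + 0 = 5, q_0 = 5*0 + 1 = 1.
  i=1: a_1=2, p_1 = 2*5 + 1 = 11, q_1 = 2*1 + 0 = 2.
  i=2: a_2=2, p_2 = 2*11 + 5 = 27, q_2 = 2*2 + 1 = 5.
  i=3: a_3=2, p_3 = 2*27 + 11 = 65, q_3 = 2*5 + 2 = 12.

5/1, 11/2, 27/5, 65/12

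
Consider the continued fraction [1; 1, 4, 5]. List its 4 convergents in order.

Using the convergent recurrence p_i = a_i*p_{i-1} + p_{i-2}, q_i = a_i*q_{i-1} + q_{i-2} with p_{-2}=0, p_{-1}=1, q_{-2}=1, q_{-1}=0:
  i=0: a_0=1, p_0 = 1*1 + 0 = 1, q_0 = 1*0 + 1 = 1.
  i=1: a_1=1, p_1 = 1*1 + 1 = 2, q_1 = 1*1 + 0 = 1.
  i=2: a_2=4, p_2 = 4*2 + 1 = 9, q_2 = 4*1 + 1 = 5.
  i=3: a_3=5, p_3 = 5*9 + 2 = 47, q_3 = 5*5 + 1 = 26.

1/1, 2/1, 9/5, 47/26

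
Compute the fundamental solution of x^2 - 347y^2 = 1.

First expand sqrt(347) as a continued fraction. With x_i = (sqrt(347) + m_i)/d_i and (m_0, d_0) = (0, 1): a_0 = floor(sqrt(347)) = 18, since 18^2 = 324 <= 347 < 361 = 19^2.
Iterate m_{i+1} = d_i*a_i - m_i, d_{i+1} = (347 - m_{i+1}^2)/d_i, a_{i+1} = floor((a_0 + m_{i+1})/d_{i+1}):
  m_1 = 1*18 - 0 = 18, d_1 = (347 - 18^2)/1 = 23/1 = 23, a_1 = floor((18 + 18)/23) = 1.
  m_2 = 23*1 - 18 = 5, d_2 = (347 - 5^2)/23 = 322/23 = 14, a_2 = floor((18 + 5)/14) = 1.
  m_3 = 14*1 - 5 = 9, d_3 = (347 - 9^2)/14 = 266/14 = 19, a_3 = floor((18 + 9)/19) = 1.
  m_4 = 19*1 - 9 = 10, d_4 = (347 - 10^2)/19 = 247/19 = 13, a_4 = floor((18 + 10)/13) = 2.
  m_5 = 13*2 - 10 = 16, d_5 = (347 - 16^2)/13 = 91/13 = 7, a_5 = floor((18 + 16)/7) = 4.
  m_6 = 7*4 - 16 = 12, d_6 = (347 - 12^2)/7 = 203/7 = 29, a_6 = floor((18 + 12)/29) = 1.
  m_7 = 29*1 - 12 = 17, d_7 = (347 - 17^2)/29 = 58/29 = 2, a_7 = floor((18 + 17)/2) = 17.
  m_8 = 2*17 - 17 = 17, d_8 = (347 - 17^2)/2 = 58/2 = 29, a_8 = floor((18 + 17)/29) = 1.
  m_9 = 29*1 - 17 = 12, d_9 = (347 - 12^2)/29 = 203/29 = 7, a_9 = floor((18 + 12)/7) = 4.
  m_10 = 7*4 - 12 = 16, d_10 = (347 - 16^2)/7 = 91/7 = 13, a_10 = floor((18 + 16)/13) = 2.
  m_11 = 13*2 - 16 = 10, d_11 = (347 - 10^2)/13 = 247/13 = 19, a_11 = floor((18 + 10)/19) = 1.
  m_12 = 19*1 - 10 = 9, d_12 = (347 - 9^2)/19 = 266/19 = 14, a_12 = floor((18 + 9)/14) = 1.
  m_13 = 14*1 - 9 = 5, d_13 = (347 - 5^2)/14 = 322/14 = 23, a_13 = floor((18 + 5)/23) = 1.
  m_14 = 23*1 - 5 = 18, d_14 = (347 - 18^2)/23 = 23/23 = 1, a_14 = floor((18 + 18)/1) = 36.
  m_15 = 1*36 - 18 = 18, d_15 = (347 - 18^2)/1 = 23/1 = 23: (m_15, d_15) = (m_1, d_1) = (18, 23), so from here the quotients repeat a_1, ..., a_14; the period length is 14.
So sqrt(347) = [18; (1, 1, 1, 2, 4, 1, 17, 1, 4, 2, 1, 1, 1, 36)] with period length k = 14.
k is even, so the fundamental solution of x^2 - 347y^2 = 1 is (p_{k-1}, q_{k-1}) = (p_13, q_13); compute convergents through index 13.
Convergents (p_i = a_i*p_{i-1} + p_{i-2}, q_i = a_i*q_{i-1} + q_{i-2} with p_{-2}=0, p_{-1}=1, q_{-2}=1, q_{-1}=0):
  i=0: a_0=18, p_0 = 18*1 + 0 = 18, q_0 = 18*0 + 1 = 1.
  i=1: a_1=1, p_1 = 1*18 + 1 = 19, q_1 = 1*1 + 0 = 1.
  i=2: a_2=1, p_2 = 1*19 + 18 = 37, q_2 = 1*1 + 1 = 2.
  i=3: a_3=1, p_3 = 1*37 + 19 = 56, q_3 = 1*2 + 1 = 3.
  i=4: a_4=2, p_4 = 2*56 + 37 = 149, q_4 = 2*3 + 2 = 8.
  i=5: a_5=4, p_5 = 4*149 + 56 = 652, q_5 = 4*8 + 3 = 35.
  i=6: a_6=1, p_6 = 1*652 + 149 = 801, q_6 = 1*35 + 8 = 43.
  i=7: a_7=17, p_7 = 17*801 + 652 = 14269, q_7 = 17*43 + 35 = 766.
  i=8: a_8=1, p_8 = 1*14269 + 801 = 15070, q_8 = 1*766 + 43 = 809.
  i=9: a_9=4, p_9 = 4*15070 + 14269 = 74549, q_9 = 4*809 + 766 = 4002.
  i=10: a_10=2, p_10 = 2*74549 + 15070 = 164168, q_10 = 2*4002 + 809 = 8813.
  i=11: a_11=1, p_11 = 1*164168 + 74549 = 238717, q_11 = 1*8813 + 4002 = 12815.
  i=12: a_12=1, p_12 = 1*238717 + 164168 = 402885, q_12 = 1*12815 + 8813 = 21628.
  i=13: a_13=1, p_13 = 1*402885 + 238717 = 641602, q_13 = 1*21628 + 12815 = 34443.
Check: 641602^2 - 347*34443^2 = 411653126404 - 411653126403 = 1, so (x, y) = (641602, 34443) solves the equation, and by the theorem it is the least positive solution.

(x, y) = (641602, 34443)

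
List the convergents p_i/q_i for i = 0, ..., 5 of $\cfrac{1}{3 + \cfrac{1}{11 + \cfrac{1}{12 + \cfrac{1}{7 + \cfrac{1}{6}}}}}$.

0/1, 1/3, 11/34, 133/411, 942/2911, 5785/17877

Using the convergent recurrence p_i = a_i*p_{i-1} + p_{i-2}, q_i = a_i*q_{i-1} + q_{i-2} with p_{-2}=0, p_{-1}=1, q_{-2}=1, q_{-1}=0:
  i=0: a_0=0, p_0 = 0*1 + 0 = 0, q_0 = 0*0 + 1 = 1.
  i=1: a_1=3, p_1 = 3*0 + 1 = 1, q_1 = 3*1 + 0 = 3.
  i=2: a_2=11, p_2 = 11*1 + 0 = 11, q_2 = 11*3 + 1 = 34.
  i=3: a_3=12, p_3 = 12*11 + 1 = 133, q_3 = 12*34 + 3 = 411.
  i=4: a_4=7, p_4 = 7*133 + 11 = 942, q_4 = 7*411 + 34 = 2911.
  i=5: a_5=6, p_5 = 6*942 + 133 = 5785, q_5 = 6*2911 + 411 = 17877.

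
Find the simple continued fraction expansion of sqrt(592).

[24; (3, 48)]

Write x_i = (sqrt(592) + m_i)/d_i with (m_0, d_0) = (0, 1). a_0 = floor(sqrt(592)) = 24, since 24^2 = 576 <= 592 < 625 = 25^2.
Iterate m_{i+1} = d_i*a_i - m_i, d_{i+1} = (592 - m_{i+1}^2)/d_i, a_{i+1} = floor((a_0 + m_{i+1})/d_{i+1}):
  m_1 = 1*24 - 0 = 24, d_1 = (592 - 24^2)/1 = 16/1 = 16, a_1 = floor((24 + 24)/16) = 3.
  m_2 = 16*3 - 24 = 24, d_2 = (592 - 24^2)/16 = 16/16 = 1, a_2 = floor((24 + 24)/1) = 48.
  m_3 = 1*48 - 24 = 24, d_3 = (592 - 24^2)/1 = 16/1 = 16: (m_3, d_3) = (m_1, d_1) = (24, 16), so from here the quotients repeat a_1, a_2; the period length is 2.
Hence the expansion of sqrt(592) is a_0 = 24 followed by the repeating block 3, 48 (period 2).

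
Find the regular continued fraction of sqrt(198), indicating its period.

[14; (14, 28)]

Write x_i = (sqrt(198) + m_i)/d_i with (m_0, d_0) = (0, 1). a_0 = floor(sqrt(198)) = 14, since 14^2 = 196 <= 198 < 225 = 15^2.
Iterate m_{i+1} = d_i*a_i - m_i, d_{i+1} = (198 - m_{i+1}^2)/d_i, a_{i+1} = floor((a_0 + m_{i+1})/d_{i+1}):
  m_1 = 1*14 - 0 = 14, d_1 = (198 - 14^2)/1 = 2/1 = 2, a_1 = floor((14 + 14)/2) = 14.
  m_2 = 2*14 - 14 = 14, d_2 = (198 - 14^2)/2 = 2/2 = 1, a_2 = floor((14 + 14)/1) = 28.
  m_3 = 1*28 - 14 = 14, d_3 = (198 - 14^2)/1 = 2/1 = 2: (m_3, d_3) = (m_1, d_1) = (14, 2), so from here the quotients repeat a_1, a_2; the period length is 2.
Hence the expansion of sqrt(198) is a_0 = 14 followed by the repeating block 14, 28 (period 2).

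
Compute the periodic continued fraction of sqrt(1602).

[40; (40, 80)]

Write x_i = (sqrt(1602) + m_i)/d_i with (m_0, d_0) = (0, 1). a_0 = floor(sqrt(1602)) = 40, since 40^2 = 1600 <= 1602 < 1681 = 41^2.
Iterate m_{i+1} = d_i*a_i - m_i, d_{i+1} = (1602 - m_{i+1}^2)/d_i, a_{i+1} = floor((a_0 + m_{i+1})/d_{i+1}):
  m_1 = 1*40 - 0 = 40, d_1 = (1602 - 40^2)/1 = 2/1 = 2, a_1 = floor((40 + 40)/2) = 40.
  m_2 = 2*40 - 40 = 40, d_2 = (1602 - 40^2)/2 = 2/2 = 1, a_2 = floor((40 + 40)/1) = 80.
  m_3 = 1*80 - 40 = 40, d_3 = (1602 - 40^2)/1 = 2/1 = 2: (m_3, d_3) = (m_1, d_1) = (40, 2), so from here the quotients repeat a_1, a_2; the period length is 2.
Hence the expansion of sqrt(1602) is a_0 = 40 followed by the repeating block 40, 80 (period 2).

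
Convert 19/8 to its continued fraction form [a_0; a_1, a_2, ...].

Run the Euclidean algorithm on 19 and 8; the successive quotients are the partial quotients a_0, a_1, ... (each step inverts the fractional part left over by the previous one):
  19 = 2*8 + 3, so a_0 = 2.
  8 = 2*3 + 2, so a_1 = 2.
  3 = 1*2 + 1, so a_2 = 1.
  2 = 2*1 + 0, so a_3 = 2.
The remainder reaches 0 after 4 divisions, so the expansion has 4 partial quotients, read off in order.

[2; 2, 1, 2]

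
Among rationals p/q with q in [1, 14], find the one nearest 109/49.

Expand x = 109/49 as a continued fraction with the Euclidean algorithm:
  109 = 2*49 + 11, so a_0 = 2.
  49 = 4*11 + 5, so a_1 = 4.
  11 = 2*5 + 1, so a_2 = 2.
  5 = 5*1 + 0, so a_3 = 5.
so x = [2; 4, 2, 5].
Convergents (p_i = a_i*p_{i-1} + p_{i-2}, q_i = a_i*q_{i-1} + q_{i-2} with p_{-2}=0, p_{-1}=1, q_{-2}=1, q_{-1}=0), until the denominator exceeds 14:
  i=0: a_0=2, p_0 = 2*1 + 0 = 2, q_0 = 2*0 + 1 = 1.
  i=1: a_1=4, p_1 = 4*2 + 1 = 9, q_1 = 4*1 + 0 = 4.
  i=2: a_2=2, p_2 = 2*9 + 2 = 20, q_2 = 2*4 + 1 = 9.
  i=3: a_3=5, p_3 = 5*20 + 9 = 109, q_3 = 5*9 + 4 = 49.
q_3 = 49 > 14, so the last convergent with denominator <= 14 is p_2/q_2 = 20/9.
The closest fraction with denominator <= 14 is either p_2/q_2 or the intermediate fraction (k*p_2 + p_1)/(k*q_2 + q_1) with the largest k >= 1 whose denominator stays <= 14; these approach x as k grows, and every other convergent or intermediate fraction in range is farther away.
Largest k: floor((14 - q_1)/q_2) = floor((14 - 4)/9) = 1.
That gives (1*20 + 9)/(1*9 + 4) = 29/13.
Compare the errors: |x - 20/9| = |109*9 - 20*49|/(49*9) = 1/441, and |x - 29/13| = |109*13 - 29*49|/(49*13) = 4/637.
Cross-multiplying, 1*637 = 637 < 1764 = 4*441, so 1/441 is smaller: the convergent 20/9 is closer to x than 29/13.

20/9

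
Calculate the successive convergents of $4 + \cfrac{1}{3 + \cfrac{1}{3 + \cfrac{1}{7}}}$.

4/1, 13/3, 43/10, 314/73

Using the convergent recurrence p_i = a_i*p_{i-1} + p_{i-2}, q_i = a_i*q_{i-1} + q_{i-2} with p_{-2}=0, p_{-1}=1, q_{-2}=1, q_{-1}=0:
  i=0: a_0=4, p_0 = 4*1 + 0 = 4, q_0 = 4*0 + 1 = 1.
  i=1: a_1=3, p_1 = 3*4 + 1 = 13, q_1 = 3*1 + 0 = 3.
  i=2: a_2=3, p_2 = 3*13 + 4 = 43, q_2 = 3*3 + 1 = 10.
  i=3: a_3=7, p_3 = 7*43 + 13 = 314, q_3 = 7*10 + 3 = 73.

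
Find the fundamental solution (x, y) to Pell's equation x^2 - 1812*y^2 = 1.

First expand sqrt(1812) as a continued fraction. With x_i = (sqrt(1812) + m_i)/d_i and (m_0, d_0) = (0, 1): a_0 = floor(sqrt(1812)) = 42, since 42^2 = 1764 <= 1812 < 1849 = 43^2.
Iterate m_{i+1} = d_i*a_i - m_i, d_{i+1} = (1812 - m_{i+1}^2)/d_i, a_{i+1} = floor((a_0 + m_{i+1})/d_{i+1}):
  m_1 = 1*42 - 0 = 42, d_1 = (1812 - 42^2)/1 = 48/1 = 48, a_1 = floor((42 + 42)/48) = 1.
  m_2 = 48*1 - 42 = 6, d_2 = (1812 - 6^2)/48 = 1776/48 = 37, a_2 = floor((42 + 6)/37) = 1.
  m_3 = 37*1 - 6 = 31, d_3 = (1812 - 31^2)/37 = 851/37 = 23, a_3 = floor((42 + 31)/23) = 3.
  m_4 = 23*3 - 31 = 38, d_4 = (1812 - 38^2)/23 = 368/23 = 16, a_4 = floor((42 + 38)/16) = 5.
  m_5 = 16*5 - 38 = 42, d_5 = (1812 - 42^2)/16 = 48/16 = 3, a_5 = floor((42 + 42)/3) = 28.
  m_6 = 3*28 - 42 = 42, d_6 = (1812 - 42^2)/3 = 48/3 = 16, a_6 = floor((42 + 42)/16) = 5.
  m_7 = 16*5 - 42 = 38, d_7 = (1812 - 38^2)/16 = 368/16 = 23, a_7 = floor((42 + 38)/23) = 3.
  m_8 = 23*3 - 38 = 31, d_8 = (1812 - 31^2)/23 = 851/23 = 37, a_8 = floor((42 + 31)/37) = 1.
  m_9 = 37*1 - 31 = 6, d_9 = (1812 - 6^2)/37 = 1776/37 = 48, a_9 = floor((42 + 6)/48) = 1.
  m_10 = 48*1 - 6 = 42, d_10 = (1812 - 42^2)/48 = 48/48 = 1, a_10 = floor((42 + 42)/1) = 84.
  m_11 = 1*84 - 42 = 42, d_11 = (1812 - 42^2)/1 = 48/1 = 48: (m_11, d_11) = (m_1, d_1) = (42, 48), so from here the quotients repeat a_1, ..., a_10; the period length is 10.
So sqrt(1812) = [42; (1, 1, 3, 5, 28, 5, 3, 1, 1, 84)] with period length k = 10.
k is even, so the fundamental solution of x^2 - 1812y^2 = 1 is (p_{k-1}, q_{k-1}) = (p_9, q_9); compute convergents through index 9.
Convergents (p_i = a_i*p_{i-1} + p_{i-2}, q_i = a_i*q_{i-1} + q_{i-2} with p_{-2}=0, p_{-1}=1, q_{-2}=1, q_{-1}=0):
  i=0: a_0=42, p_0 = 42*1 + 0 = 42, q_0 = 42*0 + 1 = 1.
  i=1: a_1=1, p_1 = 1*42 + 1 = 43, q_1 = 1*1 + 0 = 1.
  i=2: a_2=1, p_2 = 1*43 + 42 = 85, q_2 = 1*1 + 1 = 2.
  i=3: a_3=3, p_3 = 3*85 + 43 = 298, q_3 = 3*2 + 1 = 7.
  i=4: a_4=5, p_4 = 5*298 + 85 = 1575, q_4 = 5*7 + 2 = 37.
  i=5: a_5=28, p_5 = 28*1575 + 298 = 44398, q_5 = 28*37 + 7 = 1043.
  i=6: a_6=5, p_6 = 5*44398 + 1575 = 223565, q_6 = 5*1043 + 37 = 5252.
  i=7: a_7=3, p_7 = 3*223565 + 44398 = 715093, q_7 = 3*5252 + 1043 = 16799.
  i=8: a_8=1, p_8 = 1*715093 + 223565 = 938658, q_8 = 1*16799 + 5252 = 22051.
  i=9: a_9=1, p_9 = 1*938658 + 715093 = 1653751, q_9 = 1*22051 + 16799 = 38850.
Check: 1653751^2 - 1812*38850^2 = 2734892370001 - 2734892370000 = 1, so (x, y) = (1653751, 38850) solves the equation, and by the theorem it is the least positive solution.

(x, y) = (1653751, 38850)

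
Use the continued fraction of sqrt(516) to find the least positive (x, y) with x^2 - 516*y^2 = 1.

First expand sqrt(516) as a continued fraction. With x_i = (sqrt(516) + m_i)/d_i and (m_0, d_0) = (0, 1): a_0 = floor(sqrt(516)) = 22, since 22^2 = 484 <= 516 < 529 = 23^2.
Iterate m_{i+1} = d_i*a_i - m_i, d_{i+1} = (516 - m_{i+1}^2)/d_i, a_{i+1} = floor((a_0 + m_{i+1})/d_{i+1}):
  m_1 = 1*22 - 0 = 22, d_1 = (516 - 22^2)/1 = 32/1 = 32, a_1 = floor((22 + 22)/32) = 1.
  m_2 = 32*1 - 22 = 10, d_2 = (516 - 10^2)/32 = 416/32 = 13, a_2 = floor((22 + 10)/13) = 2.
  m_3 = 13*2 - 10 = 16, d_3 = (516 - 16^2)/13 = 260/13 = 20, a_3 = floor((22 + 16)/20) = 1.
  m_4 = 20*1 - 16 = 4, d_4 = (516 - 4^2)/20 = 500/20 = 25, a_4 = floor((22 + 4)/25) = 1.
  m_5 = 25*1 - 4 = 21, d_5 = (516 - 21^2)/25 = 75/25 = 3, a_5 = floor((22 + 21)/3) = 14.
  m_6 = 3*14 - 21 = 21, d_6 = (516 - 21^2)/3 = 75/3 = 25, a_6 = floor((22 + 21)/25) = 1.
  m_7 = 25*1 - 21 = 4, d_7 = (516 - 4^2)/25 = 500/25 = 20, a_7 = floor((22 + 4)/20) = 1.
  m_8 = 20*1 - 4 = 16, d_8 = (516 - 16^2)/20 = 260/20 = 13, a_8 = floor((22 + 16)/13) = 2.
  m_9 = 13*2 - 16 = 10, d_9 = (516 - 10^2)/13 = 416/13 = 32, a_9 = floor((22 + 10)/32) = 1.
  m_10 = 32*1 - 10 = 22, d_10 = (516 - 22^2)/32 = 32/32 = 1, a_10 = floor((22 + 22)/1) = 44.
  m_11 = 1*44 - 22 = 22, d_11 = (516 - 22^2)/1 = 32/1 = 32: (m_11, d_11) = (m_1, d_1) = (22, 32), so from here the quotients repeat a_1, ..., a_10; the period length is 10.
So sqrt(516) = [22; (1, 2, 1, 1, 14, 1, 1, 2, 1, 44)] with period length k = 10.
k is even, so the fundamental solution of x^2 - 516y^2 = 1 is (p_{k-1}, q_{k-1}) = (p_9, q_9); compute convergents through index 9.
Convergents (p_i = a_i*p_{i-1} + p_{i-2}, q_i = a_i*q_{i-1} + q_{i-2} with p_{-2}=0, p_{-1}=1, q_{-2}=1, q_{-1}=0):
  i=0: a_0=22, p_0 = 22*1 + 0 = 22, q_0 = 22*0 + 1 = 1.
  i=1: a_1=1, p_1 = 1*22 + 1 = 23, q_1 = 1*1 + 0 = 1.
  i=2: a_2=2, p_2 = 2*23 + 22 = 68, q_2 = 2*1 + 1 = 3.
  i=3: a_3=1, p_3 = 1*68 + 23 = 91, q_3 = 1*3 + 1 = 4.
  i=4: a_4=1, p_4 = 1*91 + 68 = 159, q_4 = 1*4 + 3 = 7.
  i=5: a_5=14, p_5 = 14*159 + 91 = 2317, q_5 = 14*7 + 4 = 102.
  i=6: a_6=1, p_6 = 1*2317 + 159 = 2476, q_6 = 1*102 + 7 = 109.
  i=7: a_7=1, p_7 = 1*2476 + 2317 = 4793, q_7 = 1*109 + 102 = 211.
  i=8: a_8=2, p_8 = 2*4793 + 2476 = 12062, q_8 = 2*211 + 109 = 531.
  i=9: a_9=1, p_9 = 1*12062 + 4793 = 16855, q_9 = 1*531 + 211 = 742.
Check: 16855^2 - 516*742^2 = 284091025 - 284091024 = 1, so (x, y) = (16855, 742) solves the equation, and by the theorem it is the least positive solution.

(x, y) = (16855, 742)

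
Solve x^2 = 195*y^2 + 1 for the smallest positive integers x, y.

First expand sqrt(195) as a continued fraction. With x_i = (sqrt(195) + m_i)/d_i and (m_0, d_0) = (0, 1): a_0 = floor(sqrt(195)) = 13, since 13^2 = 169 <= 195 < 196 = 14^2.
Iterate m_{i+1} = d_i*a_i - m_i, d_{i+1} = (195 - m_{i+1}^2)/d_i, a_{i+1} = floor((a_0 + m_{i+1})/d_{i+1}):
  m_1 = 1*13 - 0 = 13, d_1 = (195 - 13^2)/1 = 26/1 = 26, a_1 = floor((13 + 13)/26) = 1.
  m_2 = 26*1 - 13 = 13, d_2 = (195 - 13^2)/26 = 26/26 = 1, a_2 = floor((13 + 13)/1) = 26.
  m_3 = 1*26 - 13 = 13, d_3 = (195 - 13^2)/1 = 26/1 = 26: (m_3, d_3) = (m_1, d_1) = (13, 26), so from here the quotients repeat a_1, a_2; the period length is 2.
So sqrt(195) = [13; (1, 26)] with period length k = 2.
k is even, so the fundamental solution of x^2 - 195y^2 = 1 is (p_{k-1}, q_{k-1}) = (p_1, q_1); compute convergents through index 1.
Convergents (p_i = a_i*p_{i-1} + p_{i-2}, q_i = a_i*q_{i-1} + q_{i-2} with p_{-2}=0, p_{-1}=1, q_{-2}=1, q_{-1}=0):
  i=0: a_0=13, p_0 = 13*1 + 0 = 13, q_0 = 13*0 + 1 = 1.
  i=1: a_1=1, p_1 = 1*13 + 1 = 14, q_1 = 1*1 + 0 = 1.
Check: 14^2 - 195*1^2 = 196 - 195 = 1, so (x, y) = (14, 1) solves the equation, and by the theorem it is the least positive solution.

(x, y) = (14, 1)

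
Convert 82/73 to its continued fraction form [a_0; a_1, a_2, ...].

[1; 8, 9]

Run the Euclidean algorithm on 82 and 73; the successive quotients are the partial quotients a_0, a_1, ... (each step inverts the fractional part left over by the previous one):
  82 = 1*73 + 9, so a_0 = 1.
  73 = 8*9 + 1, so a_1 = 8.
  9 = 9*1 + 0, so a_2 = 9.
The remainder reaches 0 after 3 divisions, so the expansion has 3 partial quotients, read off in order.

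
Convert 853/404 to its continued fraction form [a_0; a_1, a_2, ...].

[2; 8, 1, 44]

Run the Euclidean algorithm on 853 and 404; the successive quotients are the partial quotients a_0, a_1, ... (each step inverts the fractional part left over by the previous one):
  853 = 2*404 + 45, so a_0 = 2.
  404 = 8*45 + 44, so a_1 = 8.
  45 = 1*44 + 1, so a_2 = 1.
  44 = 44*1 + 0, so a_3 = 44.
The remainder reaches 0 after 4 divisions, so the expansion has 4 partial quotients, read off in order.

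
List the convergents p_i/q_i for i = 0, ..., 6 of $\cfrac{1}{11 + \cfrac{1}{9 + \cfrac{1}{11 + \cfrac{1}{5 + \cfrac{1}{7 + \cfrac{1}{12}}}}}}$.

Using the convergent recurrence p_i = a_i*p_{i-1} + p_{i-2}, q_i = a_i*q_{i-1} + q_{i-2} with p_{-2}=0, p_{-1}=1, q_{-2}=1, q_{-1}=0:
  i=0: a_0=0, p_0 = 0*1 + 0 = 0, q_0 = 0*0 + 1 = 1.
  i=1: a_1=11, p_1 = 11*0 + 1 = 1, q_1 = 11*1 + 0 = 11.
  i=2: a_2=9, p_2 = 9*1 + 0 = 9, q_2 = 9*11 + 1 = 100.
  i=3: a_3=11, p_3 = 11*9 + 1 = 100, q_3 = 11*100 + 11 = 1111.
  i=4: a_4=5, p_4 = 5*100 + 9 = 509, q_4 = 5*1111 + 100 = 5655.
  i=5: a_5=7, p_5 = 7*509 + 100 = 3663, q_5 = 7*5655 + 1111 = 40696.
  i=6: a_6=12, p_6 = 12*3663 + 509 = 44465, q_6 = 12*40696 + 5655 = 494007.

0/1, 1/11, 9/100, 100/1111, 509/5655, 3663/40696, 44465/494007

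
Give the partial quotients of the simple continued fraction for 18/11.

Run the Euclidean algorithm on 18 and 11; the successive quotients are the partial quotients a_0, a_1, ... (each step inverts the fractional part left over by the previous one):
  18 = 1*11 + 7, so a_0 = 1.
  11 = 1*7 + 4, so a_1 = 1.
  7 = 1*4 + 3, so a_2 = 1.
  4 = 1*3 + 1, so a_3 = 1.
  3 = 3*1 + 0, so a_4 = 3.
The remainder reaches 0 after 5 divisions, so the expansion has 5 partial quotients, read off in order.

[1; 1, 1, 1, 3]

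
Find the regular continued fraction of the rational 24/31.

[0; 1, 3, 2, 3]

Run the Euclidean algorithm on 24 and 31; the successive quotients are the partial quotients a_0, a_1, ... (each step inverts the fractional part left over by the previous one):
  24 = 0*31 + 24, so a_0 = 0.
  31 = 1*24 + 7, so a_1 = 1.
  24 = 3*7 + 3, so a_2 = 3.
  7 = 2*3 + 1, so a_3 = 2.
  3 = 3*1 + 0, so a_4 = 3.
The remainder reaches 0 after 5 divisions, so the expansion has 5 partial quotients, read off in order.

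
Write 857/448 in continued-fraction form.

Run the Euclidean algorithm on 857 and 448; the successive quotients are the partial quotients a_0, a_1, ... (each step inverts the fractional part left over by the previous one):
  857 = 1*448 + 409, so a_0 = 1.
  448 = 1*409 + 39, so a_1 = 1.
  409 = 10*39 + 19, so a_2 = 10.
  39 = 2*19 + 1, so a_3 = 2.
  19 = 19*1 + 0, so a_4 = 19.
The remainder reaches 0 after 5 divisions, so the expansion has 5 partial quotients, read off in order.

[1; 1, 10, 2, 19]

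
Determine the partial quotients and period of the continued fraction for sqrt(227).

Write x_i = (sqrt(227) + m_i)/d_i with (m_0, d_0) = (0, 1). a_0 = floor(sqrt(227)) = 15, since 15^2 = 225 <= 227 < 256 = 16^2.
Iterate m_{i+1} = d_i*a_i - m_i, d_{i+1} = (227 - m_{i+1}^2)/d_i, a_{i+1} = floor((a_0 + m_{i+1})/d_{i+1}):
  m_1 = 1*15 - 0 = 15, d_1 = (227 - 15^2)/1 = 2/1 = 2, a_1 = floor((15 + 15)/2) = 15.
  m_2 = 2*15 - 15 = 15, d_2 = (227 - 15^2)/2 = 2/2 = 1, a_2 = floor((15 + 15)/1) = 30.
  m_3 = 1*30 - 15 = 15, d_3 = (227 - 15^2)/1 = 2/1 = 2: (m_3, d_3) = (m_1, d_1) = (15, 2), so from here the quotients repeat a_1, a_2; the period length is 2.
Hence the expansion of sqrt(227) is a_0 = 15 followed by the repeating block 15, 30 (period 2).

[15; (15, 30)]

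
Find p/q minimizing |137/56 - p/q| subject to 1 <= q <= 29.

Expand x = 137/56 as a continued fraction with the Euclidean algorithm:
  137 = 2*56 + 25, so a_0 = 2.
  56 = 2*25 + 6, so a_1 = 2.
  25 = 4*6 + 1, so a_2 = 4.
  6 = 6*1 + 0, so a_3 = 6.
so x = [2; 2, 4, 6].
Convergents (p_i = a_i*p_{i-1} + p_{i-2}, q_i = a_i*q_{i-1} + q_{i-2} with p_{-2}=0, p_{-1}=1, q_{-2}=1, q_{-1}=0), until the denominator exceeds 29:
  i=0: a_0=2, p_0 = 2*1 + 0 = 2, q_0 = 2*0 + 1 = 1.
  i=1: a_1=2, p_1 = 2*2 + 1 = 5, q_1 = 2*1 + 0 = 2.
  i=2: a_2=4, p_2 = 4*5 + 2 = 22, q_2 = 4*2 + 1 = 9.
  i=3: a_3=6, p_3 = 6*22 + 5 = 137, q_3 = 6*9 + 2 = 56.
q_3 = 56 > 29, so the last convergent with denominator <= 29 is p_2/q_2 = 22/9.
The closest fraction with denominator <= 29 is either p_2/q_2 or the intermediate fraction (k*p_2 + p_1)/(k*q_2 + q_1) with the largest k >= 1 whose denominator stays <= 29; these approach x as k grows, and every other convergent or intermediate fraction in range is farther away.
Largest k: floor((29 - q_1)/q_2) = floor((29 - 2)/9) = 3.
That gives (3*22 + 5)/(3*9 + 2) = 71/29.
Compare the errors: |x - 22/9| = |137*9 - 22*56|/(56*9) = 1/504, and |x - 71/29| = |137*29 - 71*56|/(56*29) = 3/1624.
Cross-multiplying, 3*504 = 1512 < 1624 = 1*1624, so 3/1624 is smaller: the intermediate fraction 71/29 is closer to x than 22/9.

71/29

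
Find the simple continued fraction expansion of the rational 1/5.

[0; 5]

Run the Euclidean algorithm on 1 and 5; the successive quotients are the partial quotients a_0, a_1, ... (each step inverts the fractional part left over by the previous one):
  1 = 0*5 + 1, so a_0 = 0.
  5 = 5*1 + 0, so a_1 = 5.
The remainder reaches 0 after 2 divisions, so the expansion has 2 partial quotients, read off in order.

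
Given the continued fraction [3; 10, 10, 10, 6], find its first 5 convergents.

Using the convergent recurrence p_i = a_i*p_{i-1} + p_{i-2}, q_i = a_i*q_{i-1} + q_{i-2} with p_{-2}=0, p_{-1}=1, q_{-2}=1, q_{-1}=0:
  i=0: a_0=3, p_0 = 3*1 + 0 = 3, q_0 = 3*0 + 1 = 1.
  i=1: a_1=10, p_1 = 10*3 + 1 = 31, q_1 = 10*1 + 0 = 10.
  i=2: a_2=10, p_2 = 10*31 + 3 = 313, q_2 = 10*10 + 1 = 101.
  i=3: a_3=10, p_3 = 10*313 + 31 = 3161, q_3 = 10*101 + 10 = 1020.
  i=4: a_4=6, p_4 = 6*3161 + 313 = 19279, q_4 = 6*1020 + 101 = 6221.

3/1, 31/10, 313/101, 3161/1020, 19279/6221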